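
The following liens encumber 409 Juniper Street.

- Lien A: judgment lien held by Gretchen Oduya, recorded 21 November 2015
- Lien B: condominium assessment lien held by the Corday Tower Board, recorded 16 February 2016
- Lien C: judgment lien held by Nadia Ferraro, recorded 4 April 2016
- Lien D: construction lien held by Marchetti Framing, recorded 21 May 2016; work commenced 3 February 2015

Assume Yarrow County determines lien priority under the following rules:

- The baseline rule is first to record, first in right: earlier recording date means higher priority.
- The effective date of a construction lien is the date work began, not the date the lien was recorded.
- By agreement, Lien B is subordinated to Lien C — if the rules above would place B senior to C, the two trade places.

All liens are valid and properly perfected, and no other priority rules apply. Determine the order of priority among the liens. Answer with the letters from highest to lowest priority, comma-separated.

D, A, C, B

First, effective dates: D relates back to 3 February 2015 (work commenced).
By effective date: D (3 February 2015), A (21 November 2015), B (16 February 2016), C (4 April 2016).
Because B would otherwise rank above C, the subordination swaps them.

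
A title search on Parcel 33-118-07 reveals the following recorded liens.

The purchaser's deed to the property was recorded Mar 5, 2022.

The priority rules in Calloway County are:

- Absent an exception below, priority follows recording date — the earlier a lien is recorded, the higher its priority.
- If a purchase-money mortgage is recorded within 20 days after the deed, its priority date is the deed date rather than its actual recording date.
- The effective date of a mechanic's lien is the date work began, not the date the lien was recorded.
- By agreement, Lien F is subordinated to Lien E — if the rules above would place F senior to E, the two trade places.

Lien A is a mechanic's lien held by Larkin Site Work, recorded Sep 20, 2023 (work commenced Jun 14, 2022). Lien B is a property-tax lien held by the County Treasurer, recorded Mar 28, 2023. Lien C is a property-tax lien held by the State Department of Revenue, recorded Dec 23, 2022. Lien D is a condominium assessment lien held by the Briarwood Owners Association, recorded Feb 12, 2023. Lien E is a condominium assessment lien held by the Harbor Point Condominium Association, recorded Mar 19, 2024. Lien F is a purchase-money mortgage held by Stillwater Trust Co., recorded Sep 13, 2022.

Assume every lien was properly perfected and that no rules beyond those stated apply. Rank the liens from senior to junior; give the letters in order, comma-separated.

A, E, C, D, B, F

First, effective dates: A's effective date is Jun 14, 2022, when work began; F missed the 20-day window (192 days after the deed), so its recording date stands.
Ordering by effective date: A (Jun 14, 2022), F (Sep 13, 2022), C (Dec 23, 2022), D (Feb 12, 2023), B (Mar 28, 2023), E (Mar 19, 2024).
Because F would otherwise rank above E, the subordination swaps them.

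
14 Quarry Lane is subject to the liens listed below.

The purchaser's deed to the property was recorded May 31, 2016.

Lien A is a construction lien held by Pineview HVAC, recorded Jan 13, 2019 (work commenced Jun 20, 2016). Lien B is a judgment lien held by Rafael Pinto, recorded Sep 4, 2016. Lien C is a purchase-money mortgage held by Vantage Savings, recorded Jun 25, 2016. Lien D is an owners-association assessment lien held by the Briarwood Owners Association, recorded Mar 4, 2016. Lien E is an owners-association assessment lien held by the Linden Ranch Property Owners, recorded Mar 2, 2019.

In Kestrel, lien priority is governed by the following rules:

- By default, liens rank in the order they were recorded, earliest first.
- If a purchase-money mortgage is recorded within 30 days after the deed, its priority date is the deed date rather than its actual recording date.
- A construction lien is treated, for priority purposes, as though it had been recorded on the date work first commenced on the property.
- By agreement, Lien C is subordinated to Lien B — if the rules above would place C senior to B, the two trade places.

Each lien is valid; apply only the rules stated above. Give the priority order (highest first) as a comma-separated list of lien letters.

Adjusting effective dates: A's effective date is Jun 20, 2016, when work began; C relates back to the deed date May 31, 2016.
By effective date: D (Mar 4, 2016), C (May 31, 2016), A (Jun 20, 2016), B (Sep 4, 2016), E (Mar 2, 2019).
Because C would otherwise rank above B, the subordination swaps them.

D, B, A, C, E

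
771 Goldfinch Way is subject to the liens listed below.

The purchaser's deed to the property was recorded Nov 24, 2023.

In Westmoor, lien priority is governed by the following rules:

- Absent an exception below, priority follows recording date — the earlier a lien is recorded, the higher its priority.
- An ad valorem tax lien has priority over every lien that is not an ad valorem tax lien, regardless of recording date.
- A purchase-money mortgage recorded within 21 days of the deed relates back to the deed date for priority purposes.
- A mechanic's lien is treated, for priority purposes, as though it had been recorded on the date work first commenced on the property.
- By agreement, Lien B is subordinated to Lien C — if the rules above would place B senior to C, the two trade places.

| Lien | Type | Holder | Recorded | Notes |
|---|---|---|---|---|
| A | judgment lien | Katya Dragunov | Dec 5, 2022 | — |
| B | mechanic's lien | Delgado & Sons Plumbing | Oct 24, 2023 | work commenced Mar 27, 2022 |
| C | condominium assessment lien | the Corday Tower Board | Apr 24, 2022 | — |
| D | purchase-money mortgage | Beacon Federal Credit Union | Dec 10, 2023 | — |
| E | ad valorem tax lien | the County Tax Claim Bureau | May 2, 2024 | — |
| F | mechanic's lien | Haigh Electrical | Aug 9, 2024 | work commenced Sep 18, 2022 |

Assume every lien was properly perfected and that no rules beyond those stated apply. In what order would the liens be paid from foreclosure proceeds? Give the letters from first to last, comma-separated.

Effective dates after the stated exceptions: B relates back to Mar 27, 2022 (work commenced); D relates back to the deed date Nov 24, 2023; F is treated as recorded Sep 18, 2022, the work-commencement date.
E, as an ad valorem tax lien, has superpriority and ranks first.
Ordering the rest by effective date: B (Mar 27, 2022), C (Apr 24, 2022), F (Sep 18, 2022), A (Dec 5, 2022), D (Nov 24, 2023).
The subordination applies — B was senior to C — so B and C swap.

E, C, B, F, A, D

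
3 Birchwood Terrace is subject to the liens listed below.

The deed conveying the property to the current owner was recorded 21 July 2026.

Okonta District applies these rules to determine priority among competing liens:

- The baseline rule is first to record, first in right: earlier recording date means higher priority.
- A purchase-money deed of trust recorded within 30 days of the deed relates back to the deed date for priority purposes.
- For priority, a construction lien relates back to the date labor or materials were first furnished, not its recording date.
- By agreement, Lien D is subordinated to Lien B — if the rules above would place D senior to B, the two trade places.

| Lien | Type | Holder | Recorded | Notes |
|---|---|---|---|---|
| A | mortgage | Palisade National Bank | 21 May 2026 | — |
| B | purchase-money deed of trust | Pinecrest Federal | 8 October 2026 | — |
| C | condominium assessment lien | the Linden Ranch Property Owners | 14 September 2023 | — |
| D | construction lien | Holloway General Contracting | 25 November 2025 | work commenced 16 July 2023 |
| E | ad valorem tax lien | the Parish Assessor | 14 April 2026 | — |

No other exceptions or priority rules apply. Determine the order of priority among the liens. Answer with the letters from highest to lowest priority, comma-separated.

B, C, E, A, D

Effective dates after the stated exceptions: B was recorded 79 days after the deed — beyond 30 days — so no relation-back applies; D relates back to 16 July 2023 (work commenced).
Sorted by effective date: D (16 July 2023), C (14 September 2023), E (14 April 2026), A (21 May 2026), B (8 October 2026).
D would otherwise be senior to B, so under the subordination agreement D and B exchange positions.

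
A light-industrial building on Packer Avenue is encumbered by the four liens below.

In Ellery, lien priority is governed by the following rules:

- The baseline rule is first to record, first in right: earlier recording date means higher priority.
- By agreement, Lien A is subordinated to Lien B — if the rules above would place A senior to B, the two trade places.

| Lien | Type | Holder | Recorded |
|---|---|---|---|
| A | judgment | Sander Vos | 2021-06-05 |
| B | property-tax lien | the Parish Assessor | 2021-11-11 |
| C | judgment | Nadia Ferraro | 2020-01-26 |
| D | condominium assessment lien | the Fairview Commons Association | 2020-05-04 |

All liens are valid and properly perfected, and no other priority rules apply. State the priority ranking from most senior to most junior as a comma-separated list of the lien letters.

Ordering by effective date: C (2020-01-26), D (2020-05-04), A (2021-06-05), B (2021-11-11).
Because A would otherwise rank above B, the subordination swaps them.

C, D, B, A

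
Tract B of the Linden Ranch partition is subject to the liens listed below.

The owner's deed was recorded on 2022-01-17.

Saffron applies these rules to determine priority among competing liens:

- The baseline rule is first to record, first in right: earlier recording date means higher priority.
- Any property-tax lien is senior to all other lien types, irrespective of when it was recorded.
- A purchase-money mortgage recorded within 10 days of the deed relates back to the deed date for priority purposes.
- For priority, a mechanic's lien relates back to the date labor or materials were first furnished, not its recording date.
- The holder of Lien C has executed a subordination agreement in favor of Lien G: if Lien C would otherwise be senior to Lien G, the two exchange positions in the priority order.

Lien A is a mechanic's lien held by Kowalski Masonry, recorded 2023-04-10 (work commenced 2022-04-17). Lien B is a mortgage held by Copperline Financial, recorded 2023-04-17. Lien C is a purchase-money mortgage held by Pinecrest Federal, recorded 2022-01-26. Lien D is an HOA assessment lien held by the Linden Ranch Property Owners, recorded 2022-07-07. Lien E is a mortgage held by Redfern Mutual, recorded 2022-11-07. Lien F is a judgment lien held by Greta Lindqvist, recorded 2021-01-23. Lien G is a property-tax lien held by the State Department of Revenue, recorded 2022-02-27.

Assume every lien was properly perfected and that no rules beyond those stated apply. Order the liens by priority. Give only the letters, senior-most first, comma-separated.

Adjusting effective dates: A relates back to 2022-04-17 (work commenced); C was recorded within the 10-day window, so its effective date is the deed date 2022-01-17.
G is a property-tax lien, so it outranks all other liens regardless of date.
Among the remaining liens, by effective date: F (2021-01-23), C (2022-01-17), A (2022-04-17), D (2022-07-07), E (2022-11-07), B (2023-04-17).
Since C is not senior to G, the subordination leaves the order unchanged.

G, F, C, A, D, E, B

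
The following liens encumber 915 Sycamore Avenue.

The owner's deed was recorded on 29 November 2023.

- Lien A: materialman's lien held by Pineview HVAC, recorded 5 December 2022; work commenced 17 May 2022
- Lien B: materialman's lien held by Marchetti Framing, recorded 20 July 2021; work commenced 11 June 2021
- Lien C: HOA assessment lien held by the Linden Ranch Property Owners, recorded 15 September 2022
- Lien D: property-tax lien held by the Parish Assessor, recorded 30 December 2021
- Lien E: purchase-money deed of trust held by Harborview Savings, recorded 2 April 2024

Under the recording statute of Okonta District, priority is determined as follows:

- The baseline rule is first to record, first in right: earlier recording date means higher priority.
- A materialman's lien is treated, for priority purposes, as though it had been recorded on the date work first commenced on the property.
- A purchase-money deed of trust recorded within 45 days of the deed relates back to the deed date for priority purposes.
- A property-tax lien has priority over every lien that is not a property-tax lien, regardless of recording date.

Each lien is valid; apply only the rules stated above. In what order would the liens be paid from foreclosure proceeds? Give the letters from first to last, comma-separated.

First, effective dates: A's effective date is 17 May 2022, when work began; B's effective date is 11 June 2021, when work began; E missed the 45-day window (125 days after the deed), so its recording date stands.
D is a property-tax lien, so it outranks all other liens regardless of date.
Among the remaining liens, by effective date: B (11 June 2021), A (17 May 2022), C (15 September 2022), E (2 April 2024).

D, B, A, C, E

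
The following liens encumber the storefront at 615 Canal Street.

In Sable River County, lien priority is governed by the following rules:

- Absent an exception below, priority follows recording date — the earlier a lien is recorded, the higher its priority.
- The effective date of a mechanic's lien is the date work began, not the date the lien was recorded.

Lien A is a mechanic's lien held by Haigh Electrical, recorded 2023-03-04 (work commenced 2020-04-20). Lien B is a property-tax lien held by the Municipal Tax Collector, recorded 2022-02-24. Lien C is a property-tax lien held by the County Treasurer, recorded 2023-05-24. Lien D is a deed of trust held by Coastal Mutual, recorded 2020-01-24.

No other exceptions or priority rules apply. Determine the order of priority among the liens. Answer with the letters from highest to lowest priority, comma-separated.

D, A, B, C

Adjusting effective dates: A's effective date is 2020-04-20, when work began.
By effective date, earliest first: D (2020-01-24), A (2020-04-20), B (2022-02-24), C (2023-05-24).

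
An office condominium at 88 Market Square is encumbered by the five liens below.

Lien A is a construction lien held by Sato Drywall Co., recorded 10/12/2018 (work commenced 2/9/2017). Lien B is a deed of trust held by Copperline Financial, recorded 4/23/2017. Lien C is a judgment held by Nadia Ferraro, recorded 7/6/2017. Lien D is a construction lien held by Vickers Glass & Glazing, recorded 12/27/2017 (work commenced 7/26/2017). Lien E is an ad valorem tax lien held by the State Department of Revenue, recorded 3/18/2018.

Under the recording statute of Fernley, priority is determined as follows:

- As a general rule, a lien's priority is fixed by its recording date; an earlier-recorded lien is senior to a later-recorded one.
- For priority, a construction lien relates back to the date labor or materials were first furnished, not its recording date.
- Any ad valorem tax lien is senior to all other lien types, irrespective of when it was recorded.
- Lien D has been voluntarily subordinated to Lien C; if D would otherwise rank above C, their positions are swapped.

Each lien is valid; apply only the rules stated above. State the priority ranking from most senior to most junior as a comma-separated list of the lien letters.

E, A, B, C, D

Effective dates: A is treated as recorded 2/9/2017, the work-commencement date; D is treated as recorded 7/26/2017, the work-commencement date.
E is an ad valorem tax lien, so it outranks all other liens regardless of date.
Remaining liens by effective date: A (2/9/2017), B (4/23/2017), C (7/6/2017), D (7/26/2017).
Since D is not senior to C, the subordination leaves the order unchanged.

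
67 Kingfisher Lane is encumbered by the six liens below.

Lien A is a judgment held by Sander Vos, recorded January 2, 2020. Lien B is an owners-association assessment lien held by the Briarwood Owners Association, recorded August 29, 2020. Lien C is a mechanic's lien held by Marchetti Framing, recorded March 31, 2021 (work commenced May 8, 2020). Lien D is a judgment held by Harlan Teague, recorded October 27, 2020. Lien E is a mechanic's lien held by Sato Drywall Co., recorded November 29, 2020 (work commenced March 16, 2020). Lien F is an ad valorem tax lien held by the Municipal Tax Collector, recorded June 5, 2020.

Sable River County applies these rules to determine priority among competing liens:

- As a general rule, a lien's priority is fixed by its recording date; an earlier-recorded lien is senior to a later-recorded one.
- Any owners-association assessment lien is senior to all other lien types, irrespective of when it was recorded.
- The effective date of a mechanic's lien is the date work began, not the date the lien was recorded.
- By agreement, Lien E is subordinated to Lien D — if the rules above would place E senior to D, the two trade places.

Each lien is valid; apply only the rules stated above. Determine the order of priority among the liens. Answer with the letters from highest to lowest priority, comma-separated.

Effective dates after the stated exceptions: C's effective date is May 8, 2020, when work began; E relates back to March 16, 2020 (work commenced).
B is an owners-association assessment lien, so it outranks all other liens regardless of date.
Among the remaining liens, by effective date: A (January 2, 2020), E (March 16, 2020), C (May 8, 2020), F (June 5, 2020), D (October 27, 2020).
E would otherwise be senior to D, so under the subordination agreement E and D exchange positions.

B, A, D, C, F, E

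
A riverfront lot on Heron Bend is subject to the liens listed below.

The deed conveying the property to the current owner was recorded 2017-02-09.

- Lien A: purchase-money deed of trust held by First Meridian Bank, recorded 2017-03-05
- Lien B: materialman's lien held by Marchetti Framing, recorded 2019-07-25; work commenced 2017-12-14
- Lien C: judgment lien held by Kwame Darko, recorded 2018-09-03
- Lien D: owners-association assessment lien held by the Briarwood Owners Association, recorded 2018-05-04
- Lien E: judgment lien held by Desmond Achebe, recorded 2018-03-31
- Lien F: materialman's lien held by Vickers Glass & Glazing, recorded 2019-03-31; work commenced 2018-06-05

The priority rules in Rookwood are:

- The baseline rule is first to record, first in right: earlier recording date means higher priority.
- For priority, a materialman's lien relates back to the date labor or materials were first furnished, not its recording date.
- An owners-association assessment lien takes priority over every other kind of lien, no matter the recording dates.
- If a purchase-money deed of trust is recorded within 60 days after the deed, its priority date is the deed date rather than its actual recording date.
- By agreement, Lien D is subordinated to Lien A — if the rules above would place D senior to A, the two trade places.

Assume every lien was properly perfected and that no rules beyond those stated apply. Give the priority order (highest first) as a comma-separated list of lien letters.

Effective dates: A relates back to the deed date 2017-02-09; B relates back to 2017-12-14 (work commenced); F relates back to 2018-06-05 (work commenced).
D is an owners-association assessment lien, so it outranks all other liens regardless of date.
The other liens, earliest effective date first: A (2017-02-09), B (2017-12-14), E (2018-03-31), F (2018-06-05), C (2018-09-03).
The subordination applies — D was senior to A — so D and A swap.

A, D, B, E, F, C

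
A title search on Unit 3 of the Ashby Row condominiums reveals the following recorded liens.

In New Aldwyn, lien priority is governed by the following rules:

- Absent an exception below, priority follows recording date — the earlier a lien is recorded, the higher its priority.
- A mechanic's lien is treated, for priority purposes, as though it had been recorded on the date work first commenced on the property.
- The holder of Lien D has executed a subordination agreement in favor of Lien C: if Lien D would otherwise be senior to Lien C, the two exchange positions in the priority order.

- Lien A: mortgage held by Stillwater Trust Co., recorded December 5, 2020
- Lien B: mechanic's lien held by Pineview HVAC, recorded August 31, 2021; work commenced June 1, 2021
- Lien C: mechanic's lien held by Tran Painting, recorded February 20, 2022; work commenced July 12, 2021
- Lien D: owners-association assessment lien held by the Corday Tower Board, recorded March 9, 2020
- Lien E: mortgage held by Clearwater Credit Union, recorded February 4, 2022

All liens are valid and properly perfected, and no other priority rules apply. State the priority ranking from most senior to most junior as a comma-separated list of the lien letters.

Effective dates: B relates back to June 1, 2021 (work commenced); C is treated as recorded July 12, 2021, the work-commencement date.
By effective date, earliest first: D (March 9, 2020), A (December 5, 2020), B (June 1, 2021), C (July 12, 2021), E (February 4, 2022).
D is senior to C before the subordination, so the two trade places.

C, A, B, D, E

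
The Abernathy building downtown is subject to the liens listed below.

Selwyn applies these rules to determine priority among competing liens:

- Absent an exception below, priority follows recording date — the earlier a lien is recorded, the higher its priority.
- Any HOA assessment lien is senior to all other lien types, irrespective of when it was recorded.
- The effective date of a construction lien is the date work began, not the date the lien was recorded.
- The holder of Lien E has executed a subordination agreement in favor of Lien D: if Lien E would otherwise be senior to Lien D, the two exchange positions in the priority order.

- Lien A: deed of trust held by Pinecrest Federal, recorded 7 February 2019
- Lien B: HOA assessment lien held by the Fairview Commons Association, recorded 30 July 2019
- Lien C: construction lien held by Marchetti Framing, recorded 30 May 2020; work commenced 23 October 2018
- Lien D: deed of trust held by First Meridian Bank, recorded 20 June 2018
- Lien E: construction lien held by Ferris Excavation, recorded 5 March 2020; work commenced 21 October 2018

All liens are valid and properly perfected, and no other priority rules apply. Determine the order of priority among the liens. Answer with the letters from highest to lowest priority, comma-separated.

B, D, E, C, A

Effective dates after the stated exceptions: C is treated as recorded 23 October 2018, the work-commencement date; E's effective date is 21 October 2018, when work began.
As an HOA assessment lien, B is senior to every other lien.
Remaining liens by effective date: D (20 June 2018), E (21 October 2018), C (23 October 2018), A (7 February 2019).
Since E is not senior to D, the subordination leaves the order unchanged.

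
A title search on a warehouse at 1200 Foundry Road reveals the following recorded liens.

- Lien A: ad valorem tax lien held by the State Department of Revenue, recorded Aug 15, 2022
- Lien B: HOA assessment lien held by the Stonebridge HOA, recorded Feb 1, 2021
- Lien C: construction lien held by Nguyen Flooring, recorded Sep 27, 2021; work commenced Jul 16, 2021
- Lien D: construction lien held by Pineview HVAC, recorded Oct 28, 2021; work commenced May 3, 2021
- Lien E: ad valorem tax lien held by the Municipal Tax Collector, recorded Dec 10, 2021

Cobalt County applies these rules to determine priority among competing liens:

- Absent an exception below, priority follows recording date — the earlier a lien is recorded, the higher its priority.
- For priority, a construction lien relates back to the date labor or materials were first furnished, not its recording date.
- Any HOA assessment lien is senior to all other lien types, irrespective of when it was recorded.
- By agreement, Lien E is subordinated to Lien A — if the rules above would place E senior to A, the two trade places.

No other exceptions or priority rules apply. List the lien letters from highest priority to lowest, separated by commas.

Adjusting effective dates: C's effective date is Jul 16, 2021, when work began; D is treated as recorded May 3, 2021, the work-commencement date.
B is an HOA assessment lien and takes priority over every other lien.
Ordering the rest by effective date: D (May 3, 2021), C (Jul 16, 2021), E (Dec 10, 2021), A (Aug 15, 2022).
Because E would otherwise rank above A, the subordination swaps them.

B, D, C, A, E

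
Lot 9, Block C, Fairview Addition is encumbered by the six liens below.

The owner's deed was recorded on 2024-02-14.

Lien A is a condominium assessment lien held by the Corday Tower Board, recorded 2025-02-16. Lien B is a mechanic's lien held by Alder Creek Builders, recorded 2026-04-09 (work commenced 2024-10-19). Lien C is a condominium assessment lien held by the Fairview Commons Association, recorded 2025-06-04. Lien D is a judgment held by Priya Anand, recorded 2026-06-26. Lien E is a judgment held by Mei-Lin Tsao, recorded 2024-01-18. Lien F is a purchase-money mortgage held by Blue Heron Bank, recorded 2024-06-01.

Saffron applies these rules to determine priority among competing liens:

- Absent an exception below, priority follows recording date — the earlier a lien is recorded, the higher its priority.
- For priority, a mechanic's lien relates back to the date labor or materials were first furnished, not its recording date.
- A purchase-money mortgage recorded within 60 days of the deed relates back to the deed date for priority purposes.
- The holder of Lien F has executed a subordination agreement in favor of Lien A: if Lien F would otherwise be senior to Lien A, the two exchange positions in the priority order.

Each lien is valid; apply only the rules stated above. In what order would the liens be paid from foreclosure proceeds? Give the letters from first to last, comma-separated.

Effective dates after the stated exceptions: B is treated as recorded 2024-10-19, the work-commencement date; F missed the 60-day window (108 days after the deed), so its recording date stands.
By effective date, earliest first: E (2024-01-18), F (2024-06-01), B (2024-10-19), A (2025-02-16), C (2025-06-04), D (2026-06-26).
F would otherwise be senior to A, so under the subordination agreement F and A exchange positions.

E, A, B, F, C, D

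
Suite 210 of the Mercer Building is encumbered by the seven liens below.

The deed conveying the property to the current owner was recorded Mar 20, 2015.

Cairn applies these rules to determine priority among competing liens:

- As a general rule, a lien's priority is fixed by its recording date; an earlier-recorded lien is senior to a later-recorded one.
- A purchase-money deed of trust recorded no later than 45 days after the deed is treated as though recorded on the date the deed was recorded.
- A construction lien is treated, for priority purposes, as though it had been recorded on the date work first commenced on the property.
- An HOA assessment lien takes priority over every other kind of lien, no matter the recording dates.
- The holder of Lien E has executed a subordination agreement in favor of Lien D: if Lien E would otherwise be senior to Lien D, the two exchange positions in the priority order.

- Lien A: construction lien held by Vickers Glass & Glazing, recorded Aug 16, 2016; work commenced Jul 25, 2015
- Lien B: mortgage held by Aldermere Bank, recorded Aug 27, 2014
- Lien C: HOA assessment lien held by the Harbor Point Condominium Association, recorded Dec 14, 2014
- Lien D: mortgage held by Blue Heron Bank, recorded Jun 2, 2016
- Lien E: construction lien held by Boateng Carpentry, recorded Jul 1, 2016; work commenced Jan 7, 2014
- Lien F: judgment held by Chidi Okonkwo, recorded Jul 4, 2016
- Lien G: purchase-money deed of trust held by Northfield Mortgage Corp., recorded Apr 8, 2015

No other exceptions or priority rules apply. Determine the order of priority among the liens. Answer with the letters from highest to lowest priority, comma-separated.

C, D, B, G, A, E, F

Effective dates after the stated exceptions: A is treated as recorded Jul 25, 2015, the work-commencement date; E's effective date is Jan 7, 2014, when work began; G's effective date is the deed date, Mar 20, 2015.
C is an HOA assessment lien, so it outranks all other liens regardless of date.
The other liens, earliest effective date first: E (Jan 7, 2014), B (Aug 27, 2014), G (Mar 20, 2015), A (Jul 25, 2015), D (Jun 2, 2016), F (Jul 4, 2016).
Because E would otherwise rank above D, the subordination swaps them.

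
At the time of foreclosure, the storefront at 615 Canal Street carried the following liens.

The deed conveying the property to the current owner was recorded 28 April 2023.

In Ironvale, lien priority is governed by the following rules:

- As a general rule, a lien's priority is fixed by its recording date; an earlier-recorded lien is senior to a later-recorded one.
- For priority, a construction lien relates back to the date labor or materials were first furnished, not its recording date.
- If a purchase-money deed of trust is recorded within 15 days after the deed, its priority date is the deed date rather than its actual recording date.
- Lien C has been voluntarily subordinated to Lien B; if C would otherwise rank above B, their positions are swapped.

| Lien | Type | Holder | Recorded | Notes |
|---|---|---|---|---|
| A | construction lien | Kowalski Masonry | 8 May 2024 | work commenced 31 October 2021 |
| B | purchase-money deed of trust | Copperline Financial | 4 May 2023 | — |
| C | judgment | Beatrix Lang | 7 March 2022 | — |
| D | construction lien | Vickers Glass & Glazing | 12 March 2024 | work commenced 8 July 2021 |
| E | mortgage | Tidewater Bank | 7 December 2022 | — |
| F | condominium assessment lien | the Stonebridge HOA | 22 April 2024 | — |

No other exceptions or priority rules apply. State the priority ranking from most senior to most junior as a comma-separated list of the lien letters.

Adjusting effective dates: A relates back to 31 October 2021 (work commenced); B's effective date is the deed date, 28 April 2023; D's effective date is 8 July 2021, when work began.
Ordering by effective date: D (8 July 2021), A (31 October 2021), C (7 March 2022), E (7 December 2022), B (28 April 2023), F (22 April 2024).
C is senior to B before the subordination, so the two trade places.

D, A, B, E, C, F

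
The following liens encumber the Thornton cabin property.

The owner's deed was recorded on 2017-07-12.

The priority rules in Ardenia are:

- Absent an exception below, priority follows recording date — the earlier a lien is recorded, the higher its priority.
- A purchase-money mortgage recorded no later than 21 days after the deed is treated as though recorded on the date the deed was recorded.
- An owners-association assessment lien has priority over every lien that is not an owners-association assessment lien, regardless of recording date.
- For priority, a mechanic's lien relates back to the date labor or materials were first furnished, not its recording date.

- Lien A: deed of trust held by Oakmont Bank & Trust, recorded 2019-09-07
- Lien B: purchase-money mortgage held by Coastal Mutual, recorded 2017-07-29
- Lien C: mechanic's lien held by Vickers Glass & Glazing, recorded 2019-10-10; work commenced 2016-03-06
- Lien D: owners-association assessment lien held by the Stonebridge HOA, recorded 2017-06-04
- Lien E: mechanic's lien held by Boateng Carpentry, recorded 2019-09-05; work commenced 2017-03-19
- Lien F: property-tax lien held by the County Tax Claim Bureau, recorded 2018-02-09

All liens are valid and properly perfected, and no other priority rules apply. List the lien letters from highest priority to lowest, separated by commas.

D, C, E, B, F, A

Adjusting effective dates: B's effective date is the deed date, 2017-07-12; C is treated as recorded 2016-03-06, the work-commencement date; E is treated as recorded 2017-03-19, the work-commencement date.
As an owners-association assessment lien, D is senior to every other lien.
Among the remaining liens, by effective date: C (2016-03-06), E (2017-03-19), B (2017-07-12), F (2018-02-09), A (2019-09-07).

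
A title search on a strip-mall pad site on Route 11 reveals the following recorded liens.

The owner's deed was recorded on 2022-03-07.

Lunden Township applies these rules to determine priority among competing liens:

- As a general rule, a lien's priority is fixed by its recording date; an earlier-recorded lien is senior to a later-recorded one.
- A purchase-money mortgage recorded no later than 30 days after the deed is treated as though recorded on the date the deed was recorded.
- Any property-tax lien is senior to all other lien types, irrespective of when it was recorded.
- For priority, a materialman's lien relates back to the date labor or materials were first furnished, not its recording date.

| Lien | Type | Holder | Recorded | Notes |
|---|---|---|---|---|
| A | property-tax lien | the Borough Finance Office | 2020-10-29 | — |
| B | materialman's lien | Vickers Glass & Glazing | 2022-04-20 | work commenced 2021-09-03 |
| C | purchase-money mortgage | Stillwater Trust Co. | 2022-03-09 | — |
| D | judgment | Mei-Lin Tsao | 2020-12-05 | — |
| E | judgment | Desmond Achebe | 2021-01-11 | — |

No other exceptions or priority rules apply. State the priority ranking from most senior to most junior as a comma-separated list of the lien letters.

A, D, E, B, C

Effective dates after the stated exceptions: B is treated as recorded 2021-09-03, the work-commencement date; C was recorded within the 30-day window, so its effective date is the deed date 2022-03-07.
As a property-tax lien, A is senior to every other lien.
Ordering the rest by effective date: D (2020-12-05), E (2021-01-11), B (2021-09-03), C (2022-03-07).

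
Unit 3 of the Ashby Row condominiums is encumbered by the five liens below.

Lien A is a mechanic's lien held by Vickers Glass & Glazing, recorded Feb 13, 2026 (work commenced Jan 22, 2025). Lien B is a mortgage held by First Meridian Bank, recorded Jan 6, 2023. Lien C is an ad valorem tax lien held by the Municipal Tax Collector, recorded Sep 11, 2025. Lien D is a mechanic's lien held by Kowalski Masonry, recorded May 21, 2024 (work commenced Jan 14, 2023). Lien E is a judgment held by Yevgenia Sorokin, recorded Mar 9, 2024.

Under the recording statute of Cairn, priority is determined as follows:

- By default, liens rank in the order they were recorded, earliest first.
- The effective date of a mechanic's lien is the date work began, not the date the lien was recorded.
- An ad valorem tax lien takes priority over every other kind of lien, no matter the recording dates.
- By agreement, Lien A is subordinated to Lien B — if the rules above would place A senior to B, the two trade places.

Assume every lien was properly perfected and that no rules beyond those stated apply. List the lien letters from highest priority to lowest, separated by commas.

First, effective dates: A's effective date is Jan 22, 2025, when work began; D's effective date is Jan 14, 2023, when work began.
C is an ad valorem tax lien, so it outranks all other liens regardless of date.
Ordering the rest by effective date: B (Jan 6, 2023), D (Jan 14, 2023), E (Mar 9, 2024), A (Jan 22, 2025).
Since A is not senior to B, the subordination leaves the order unchanged.

C, B, D, E, A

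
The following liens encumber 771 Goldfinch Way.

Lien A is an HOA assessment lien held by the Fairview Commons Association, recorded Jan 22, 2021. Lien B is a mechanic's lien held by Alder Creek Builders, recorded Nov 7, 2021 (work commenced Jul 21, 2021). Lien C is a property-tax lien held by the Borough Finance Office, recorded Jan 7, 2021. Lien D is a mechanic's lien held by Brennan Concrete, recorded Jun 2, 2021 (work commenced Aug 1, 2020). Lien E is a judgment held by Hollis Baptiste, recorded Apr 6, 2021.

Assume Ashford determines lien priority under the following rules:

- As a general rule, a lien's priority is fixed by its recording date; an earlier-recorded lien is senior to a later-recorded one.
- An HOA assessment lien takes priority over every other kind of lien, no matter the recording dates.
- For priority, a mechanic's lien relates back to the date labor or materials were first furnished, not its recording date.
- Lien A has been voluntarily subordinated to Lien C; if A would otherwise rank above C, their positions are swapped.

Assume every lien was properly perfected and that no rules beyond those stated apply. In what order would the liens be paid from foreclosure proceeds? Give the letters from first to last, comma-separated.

Effective dates after the stated exceptions: B is treated as recorded Jul 21, 2021, the work-commencement date; D's effective date is Aug 1, 2020, when work began.
As an HOA assessment lien, A is senior to every other lien.
Among the remaining liens, by effective date: D (Aug 1, 2020), C (Jan 7, 2021), E (Apr 6, 2021), B (Jul 21, 2021).
A is senior to C before the subordination, so the two trade places.

C, D, A, E, B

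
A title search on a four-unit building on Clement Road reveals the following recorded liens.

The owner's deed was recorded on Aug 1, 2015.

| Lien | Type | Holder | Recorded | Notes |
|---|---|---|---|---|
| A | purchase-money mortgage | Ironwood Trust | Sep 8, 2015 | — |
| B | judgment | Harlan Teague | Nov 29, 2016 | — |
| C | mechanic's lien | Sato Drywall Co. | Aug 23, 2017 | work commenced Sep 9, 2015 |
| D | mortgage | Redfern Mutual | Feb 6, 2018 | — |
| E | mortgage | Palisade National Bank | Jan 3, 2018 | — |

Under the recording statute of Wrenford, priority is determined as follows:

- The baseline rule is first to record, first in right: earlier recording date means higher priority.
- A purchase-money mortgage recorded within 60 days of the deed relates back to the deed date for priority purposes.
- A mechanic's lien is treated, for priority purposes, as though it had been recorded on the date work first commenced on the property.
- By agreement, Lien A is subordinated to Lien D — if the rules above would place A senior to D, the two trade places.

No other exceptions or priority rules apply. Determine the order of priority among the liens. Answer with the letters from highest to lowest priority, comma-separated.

Effective dates after the stated exceptions: A's effective date is the deed date, Aug 1, 2015; C's effective date is Sep 9, 2015, when work began.
Sorted by effective date: A (Aug 1, 2015), C (Sep 9, 2015), B (Nov 29, 2016), E (Jan 3, 2018), D (Feb 6, 2018).
Because A would otherwise rank above D, the subordination swaps them.

D, C, B, E, A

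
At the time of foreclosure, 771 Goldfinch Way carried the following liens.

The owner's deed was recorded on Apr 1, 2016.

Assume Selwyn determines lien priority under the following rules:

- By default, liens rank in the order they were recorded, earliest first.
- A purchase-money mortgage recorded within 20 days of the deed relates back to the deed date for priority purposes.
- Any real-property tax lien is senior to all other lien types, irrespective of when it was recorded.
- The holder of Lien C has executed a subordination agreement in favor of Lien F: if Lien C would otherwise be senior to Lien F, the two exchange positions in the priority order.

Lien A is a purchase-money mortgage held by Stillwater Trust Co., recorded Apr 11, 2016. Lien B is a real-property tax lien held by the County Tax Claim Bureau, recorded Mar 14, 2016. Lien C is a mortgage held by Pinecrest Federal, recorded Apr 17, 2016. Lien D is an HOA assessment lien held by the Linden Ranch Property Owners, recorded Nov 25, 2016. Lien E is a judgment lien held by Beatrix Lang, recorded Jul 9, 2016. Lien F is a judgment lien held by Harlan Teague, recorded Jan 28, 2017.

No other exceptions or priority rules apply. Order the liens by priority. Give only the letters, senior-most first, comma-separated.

B, A, F, E, D, C

Effective dates after the stated exceptions: A was recorded within the 20-day window, so its effective date is the deed date Apr 1, 2016.
B, as a real-property tax lien, has superpriority and ranks first.
Remaining liens by effective date: A (Apr 1, 2016), C (Apr 17, 2016), E (Jul 9, 2016), D (Nov 25, 2016), F (Jan 28, 2017).
The subordination applies — C was senior to F — so C and F swap.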